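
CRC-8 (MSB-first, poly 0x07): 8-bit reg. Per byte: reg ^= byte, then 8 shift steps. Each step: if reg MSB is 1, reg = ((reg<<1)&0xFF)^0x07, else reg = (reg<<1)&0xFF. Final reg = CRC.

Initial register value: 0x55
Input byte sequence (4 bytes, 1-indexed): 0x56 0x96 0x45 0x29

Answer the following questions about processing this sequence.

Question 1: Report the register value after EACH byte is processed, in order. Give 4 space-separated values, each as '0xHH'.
0x09 0xD4 0xFE 0x2B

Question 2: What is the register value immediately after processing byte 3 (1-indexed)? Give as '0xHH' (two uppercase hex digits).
Answer: 0xFE

Derivation:
After byte 1 (0x56): reg=0x09
After byte 2 (0x96): reg=0xD4
After byte 3 (0x45): reg=0xFE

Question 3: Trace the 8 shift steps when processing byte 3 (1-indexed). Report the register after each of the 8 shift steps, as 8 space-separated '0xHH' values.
Answer: 0x25 0x4A 0x94 0x2F 0x5E 0xBC 0x7F 0xFE

Derivation:
After byte 1 (0x56): reg=0x09
After byte 2 (0x96): reg=0xD4
Register before byte 3: 0xD4
After XOR with byte 0x45: 0x91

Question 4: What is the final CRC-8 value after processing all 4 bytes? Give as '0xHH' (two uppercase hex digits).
After byte 1 (0x56): reg=0x09
After byte 2 (0x96): reg=0xD4
After byte 3 (0x45): reg=0xFE
After byte 4 (0x29): reg=0x2B

Answer: 0x2B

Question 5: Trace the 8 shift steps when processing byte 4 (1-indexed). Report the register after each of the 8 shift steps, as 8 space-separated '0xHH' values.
Answer: 0xA9 0x55 0xAA 0x53 0xA6 0x4B 0x96 0x2B

Derivation:
After byte 1 (0x56): reg=0x09
After byte 2 (0x96): reg=0xD4
After byte 3 (0x45): reg=0xFE
Register before byte 4: 0xFE
After XOR with byte 0x29: 0xD7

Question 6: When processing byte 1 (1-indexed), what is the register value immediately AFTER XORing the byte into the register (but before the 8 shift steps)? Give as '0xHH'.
Register before byte 1: 0x55
Byte 1: 0x56
0x55 XOR 0x56 = 0x03

Answer: 0x03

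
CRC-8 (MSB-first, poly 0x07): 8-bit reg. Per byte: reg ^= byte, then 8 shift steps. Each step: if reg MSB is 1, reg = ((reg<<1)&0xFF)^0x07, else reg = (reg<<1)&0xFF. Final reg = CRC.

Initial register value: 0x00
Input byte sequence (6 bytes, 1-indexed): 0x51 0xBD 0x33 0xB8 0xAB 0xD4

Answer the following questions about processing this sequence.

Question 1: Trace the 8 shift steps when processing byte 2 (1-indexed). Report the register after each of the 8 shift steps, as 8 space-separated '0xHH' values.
Answer: 0x1A 0x34 0x68 0xD0 0xA7 0x49 0x92 0x23

Derivation:
After byte 1 (0x51): reg=0xB0
Register before byte 2: 0xB0
After XOR with byte 0xBD: 0x0D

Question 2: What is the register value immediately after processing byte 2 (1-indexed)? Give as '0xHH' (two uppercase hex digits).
After byte 1 (0x51): reg=0xB0
After byte 2 (0xBD): reg=0x23

Answer: 0x23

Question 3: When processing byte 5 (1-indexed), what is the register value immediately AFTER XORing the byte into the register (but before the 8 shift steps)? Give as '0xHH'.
Answer: 0xDD

Derivation:
Register before byte 5: 0x76
Byte 5: 0xAB
0x76 XOR 0xAB = 0xDD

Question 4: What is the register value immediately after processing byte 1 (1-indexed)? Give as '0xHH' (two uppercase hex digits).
Answer: 0xB0

Derivation:
After byte 1 (0x51): reg=0xB0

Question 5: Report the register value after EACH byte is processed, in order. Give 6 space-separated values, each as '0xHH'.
0xB0 0x23 0x70 0x76 0x1D 0x71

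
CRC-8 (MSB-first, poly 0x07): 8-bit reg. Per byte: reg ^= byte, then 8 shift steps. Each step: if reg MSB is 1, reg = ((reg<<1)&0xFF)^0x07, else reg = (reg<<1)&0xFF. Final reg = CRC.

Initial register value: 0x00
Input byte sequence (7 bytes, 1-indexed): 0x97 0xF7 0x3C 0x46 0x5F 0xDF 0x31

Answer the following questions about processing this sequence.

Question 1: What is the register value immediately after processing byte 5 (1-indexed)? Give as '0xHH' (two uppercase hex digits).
Answer: 0x49

Derivation:
After byte 1 (0x97): reg=0xEC
After byte 2 (0xF7): reg=0x41
After byte 3 (0x3C): reg=0x74
After byte 4 (0x46): reg=0x9E
After byte 5 (0x5F): reg=0x49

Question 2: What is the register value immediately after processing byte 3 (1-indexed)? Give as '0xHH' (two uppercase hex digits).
After byte 1 (0x97): reg=0xEC
After byte 2 (0xF7): reg=0x41
After byte 3 (0x3C): reg=0x74

Answer: 0x74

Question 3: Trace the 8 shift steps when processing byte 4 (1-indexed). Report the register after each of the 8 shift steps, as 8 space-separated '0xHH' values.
Answer: 0x64 0xC8 0x97 0x29 0x52 0xA4 0x4F 0x9E

Derivation:
After byte 1 (0x97): reg=0xEC
After byte 2 (0xF7): reg=0x41
After byte 3 (0x3C): reg=0x74
Register before byte 4: 0x74
After XOR with byte 0x46: 0x32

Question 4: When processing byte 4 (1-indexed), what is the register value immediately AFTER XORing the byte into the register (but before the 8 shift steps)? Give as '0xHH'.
Register before byte 4: 0x74
Byte 4: 0x46
0x74 XOR 0x46 = 0x32

Answer: 0x32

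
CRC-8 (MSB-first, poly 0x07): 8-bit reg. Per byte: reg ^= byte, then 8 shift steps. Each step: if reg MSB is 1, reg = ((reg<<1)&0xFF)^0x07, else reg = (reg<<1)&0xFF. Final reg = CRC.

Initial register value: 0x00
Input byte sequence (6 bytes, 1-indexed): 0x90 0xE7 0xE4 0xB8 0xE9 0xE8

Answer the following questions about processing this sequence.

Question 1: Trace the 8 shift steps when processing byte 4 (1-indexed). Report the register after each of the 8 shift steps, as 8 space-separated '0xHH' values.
Answer: 0x11 0x22 0x44 0x88 0x17 0x2E 0x5C 0xB8

Derivation:
After byte 1 (0x90): reg=0xF9
After byte 2 (0xE7): reg=0x5A
After byte 3 (0xE4): reg=0x33
Register before byte 4: 0x33
After XOR with byte 0xB8: 0x8B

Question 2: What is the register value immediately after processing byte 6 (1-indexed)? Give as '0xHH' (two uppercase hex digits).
Answer: 0x8F

Derivation:
After byte 1 (0x90): reg=0xF9
After byte 2 (0xE7): reg=0x5A
After byte 3 (0xE4): reg=0x33
After byte 4 (0xB8): reg=0xB8
After byte 5 (0xE9): reg=0xB0
After byte 6 (0xE8): reg=0x8F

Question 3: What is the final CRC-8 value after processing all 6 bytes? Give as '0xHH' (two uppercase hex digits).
After byte 1 (0x90): reg=0xF9
After byte 2 (0xE7): reg=0x5A
After byte 3 (0xE4): reg=0x33
After byte 4 (0xB8): reg=0xB8
After byte 5 (0xE9): reg=0xB0
After byte 6 (0xE8): reg=0x8F

Answer: 0x8F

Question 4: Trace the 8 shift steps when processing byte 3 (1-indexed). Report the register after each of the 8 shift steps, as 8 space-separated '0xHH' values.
Answer: 0x7B 0xF6 0xEB 0xD1 0xA5 0x4D 0x9A 0x33

Derivation:
After byte 1 (0x90): reg=0xF9
After byte 2 (0xE7): reg=0x5A
Register before byte 3: 0x5A
After XOR with byte 0xE4: 0xBE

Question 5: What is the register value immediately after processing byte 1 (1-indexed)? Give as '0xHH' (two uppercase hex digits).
Answer: 0xF9

Derivation:
After byte 1 (0x90): reg=0xF9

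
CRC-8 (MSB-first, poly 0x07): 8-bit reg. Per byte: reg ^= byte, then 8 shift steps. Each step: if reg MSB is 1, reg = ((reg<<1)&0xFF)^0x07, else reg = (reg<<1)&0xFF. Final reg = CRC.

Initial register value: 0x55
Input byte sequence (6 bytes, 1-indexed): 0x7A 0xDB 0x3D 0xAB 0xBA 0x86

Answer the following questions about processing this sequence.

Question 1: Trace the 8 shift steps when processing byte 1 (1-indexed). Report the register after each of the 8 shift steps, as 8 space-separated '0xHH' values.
Answer: 0x5E 0xBC 0x7F 0xFE 0xFB 0xF1 0xE5 0xCD

Derivation:
Register before byte 1: 0x55
After XOR with byte 0x7A: 0x2F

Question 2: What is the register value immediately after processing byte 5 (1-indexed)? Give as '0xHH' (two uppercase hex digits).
Answer: 0xC3

Derivation:
After byte 1 (0x7A): reg=0xCD
After byte 2 (0xDB): reg=0x62
After byte 3 (0x3D): reg=0x9A
After byte 4 (0xAB): reg=0x97
After byte 5 (0xBA): reg=0xC3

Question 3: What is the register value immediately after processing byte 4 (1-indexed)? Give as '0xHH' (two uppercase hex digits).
After byte 1 (0x7A): reg=0xCD
After byte 2 (0xDB): reg=0x62
After byte 3 (0x3D): reg=0x9A
After byte 4 (0xAB): reg=0x97

Answer: 0x97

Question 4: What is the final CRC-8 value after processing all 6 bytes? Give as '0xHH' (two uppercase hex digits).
After byte 1 (0x7A): reg=0xCD
After byte 2 (0xDB): reg=0x62
After byte 3 (0x3D): reg=0x9A
After byte 4 (0xAB): reg=0x97
After byte 5 (0xBA): reg=0xC3
After byte 6 (0x86): reg=0xDC

Answer: 0xDC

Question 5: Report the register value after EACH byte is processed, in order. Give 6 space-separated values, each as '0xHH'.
0xCD 0x62 0x9A 0x97 0xC3 0xDC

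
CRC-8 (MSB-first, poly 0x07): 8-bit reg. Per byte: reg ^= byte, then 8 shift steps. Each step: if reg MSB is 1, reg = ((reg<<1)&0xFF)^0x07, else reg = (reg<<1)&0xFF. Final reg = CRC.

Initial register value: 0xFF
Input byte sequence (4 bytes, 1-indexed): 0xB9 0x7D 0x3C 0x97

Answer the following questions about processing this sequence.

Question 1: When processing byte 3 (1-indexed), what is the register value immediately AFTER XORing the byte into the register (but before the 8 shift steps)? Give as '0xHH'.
Answer: 0x6D

Derivation:
Register before byte 3: 0x51
Byte 3: 0x3C
0x51 XOR 0x3C = 0x6D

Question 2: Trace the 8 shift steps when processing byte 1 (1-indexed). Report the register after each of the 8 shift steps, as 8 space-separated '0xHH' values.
Answer: 0x8C 0x1F 0x3E 0x7C 0xF8 0xF7 0xE9 0xD5

Derivation:
Register before byte 1: 0xFF
After XOR with byte 0xB9: 0x46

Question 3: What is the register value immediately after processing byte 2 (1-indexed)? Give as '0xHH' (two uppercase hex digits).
After byte 1 (0xB9): reg=0xD5
After byte 2 (0x7D): reg=0x51

Answer: 0x51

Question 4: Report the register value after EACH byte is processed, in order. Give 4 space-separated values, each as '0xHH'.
0xD5 0x51 0x04 0xF0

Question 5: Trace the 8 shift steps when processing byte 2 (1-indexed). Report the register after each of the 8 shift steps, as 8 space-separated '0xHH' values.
After byte 1 (0xB9): reg=0xD5
Register before byte 2: 0xD5
After XOR with byte 0x7D: 0xA8

Answer: 0x57 0xAE 0x5B 0xB6 0x6B 0xD6 0xAB 0x51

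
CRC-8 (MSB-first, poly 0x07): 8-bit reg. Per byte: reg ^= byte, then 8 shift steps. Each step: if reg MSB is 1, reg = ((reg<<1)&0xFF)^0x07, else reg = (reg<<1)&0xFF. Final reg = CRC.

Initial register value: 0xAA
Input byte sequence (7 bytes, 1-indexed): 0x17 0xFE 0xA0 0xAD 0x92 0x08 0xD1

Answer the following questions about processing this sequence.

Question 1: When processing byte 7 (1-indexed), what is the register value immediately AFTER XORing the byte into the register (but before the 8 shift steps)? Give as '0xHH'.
Answer: 0xD4

Derivation:
Register before byte 7: 0x05
Byte 7: 0xD1
0x05 XOR 0xD1 = 0xD4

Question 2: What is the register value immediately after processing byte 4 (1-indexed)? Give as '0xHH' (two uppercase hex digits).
Answer: 0x74

Derivation:
After byte 1 (0x17): reg=0x3A
After byte 2 (0xFE): reg=0x52
After byte 3 (0xA0): reg=0xD0
After byte 4 (0xAD): reg=0x74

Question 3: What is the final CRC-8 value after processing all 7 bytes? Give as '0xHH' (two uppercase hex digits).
Answer: 0x22

Derivation:
After byte 1 (0x17): reg=0x3A
After byte 2 (0xFE): reg=0x52
After byte 3 (0xA0): reg=0xD0
After byte 4 (0xAD): reg=0x74
After byte 5 (0x92): reg=0xBC
After byte 6 (0x08): reg=0x05
After byte 7 (0xD1): reg=0x22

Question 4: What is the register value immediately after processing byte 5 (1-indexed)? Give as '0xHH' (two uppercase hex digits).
After byte 1 (0x17): reg=0x3A
After byte 2 (0xFE): reg=0x52
After byte 3 (0xA0): reg=0xD0
After byte 4 (0xAD): reg=0x74
After byte 5 (0x92): reg=0xBC

Answer: 0xBC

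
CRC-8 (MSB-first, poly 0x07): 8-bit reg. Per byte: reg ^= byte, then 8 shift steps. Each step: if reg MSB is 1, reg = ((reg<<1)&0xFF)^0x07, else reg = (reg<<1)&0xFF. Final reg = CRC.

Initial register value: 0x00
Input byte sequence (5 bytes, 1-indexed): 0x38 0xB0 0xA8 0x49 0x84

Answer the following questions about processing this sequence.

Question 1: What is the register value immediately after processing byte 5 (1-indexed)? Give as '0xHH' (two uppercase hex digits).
Answer: 0xBD

Derivation:
After byte 1 (0x38): reg=0xA8
After byte 2 (0xB0): reg=0x48
After byte 3 (0xA8): reg=0xAE
After byte 4 (0x49): reg=0xBB
After byte 5 (0x84): reg=0xBD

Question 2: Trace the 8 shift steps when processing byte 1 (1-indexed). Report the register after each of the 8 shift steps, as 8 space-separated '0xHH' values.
Register before byte 1: 0x00
After XOR with byte 0x38: 0x38

Answer: 0x70 0xE0 0xC7 0x89 0x15 0x2A 0x54 0xA8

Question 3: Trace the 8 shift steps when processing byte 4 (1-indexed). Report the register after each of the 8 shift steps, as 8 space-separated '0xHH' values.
Answer: 0xC9 0x95 0x2D 0x5A 0xB4 0x6F 0xDE 0xBB

Derivation:
After byte 1 (0x38): reg=0xA8
After byte 2 (0xB0): reg=0x48
After byte 3 (0xA8): reg=0xAE
Register before byte 4: 0xAE
After XOR with byte 0x49: 0xE7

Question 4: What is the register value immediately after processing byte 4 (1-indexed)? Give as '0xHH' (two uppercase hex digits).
Answer: 0xBB

Derivation:
After byte 1 (0x38): reg=0xA8
After byte 2 (0xB0): reg=0x48
After byte 3 (0xA8): reg=0xAE
After byte 4 (0x49): reg=0xBB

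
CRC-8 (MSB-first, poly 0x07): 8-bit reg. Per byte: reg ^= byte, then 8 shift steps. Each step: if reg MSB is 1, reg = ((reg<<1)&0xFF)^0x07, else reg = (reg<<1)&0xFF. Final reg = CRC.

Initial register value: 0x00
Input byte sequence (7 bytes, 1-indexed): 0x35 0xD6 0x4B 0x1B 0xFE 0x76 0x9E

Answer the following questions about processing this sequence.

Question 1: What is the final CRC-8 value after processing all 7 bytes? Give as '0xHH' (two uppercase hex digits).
Answer: 0xFF

Derivation:
After byte 1 (0x35): reg=0x8B
After byte 2 (0xD6): reg=0x94
After byte 3 (0x4B): reg=0x13
After byte 4 (0x1B): reg=0x38
After byte 5 (0xFE): reg=0x5C
After byte 6 (0x76): reg=0xD6
After byte 7 (0x9E): reg=0xFF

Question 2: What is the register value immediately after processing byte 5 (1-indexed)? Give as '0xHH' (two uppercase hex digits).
Answer: 0x5C

Derivation:
After byte 1 (0x35): reg=0x8B
After byte 2 (0xD6): reg=0x94
After byte 3 (0x4B): reg=0x13
After byte 4 (0x1B): reg=0x38
After byte 5 (0xFE): reg=0x5C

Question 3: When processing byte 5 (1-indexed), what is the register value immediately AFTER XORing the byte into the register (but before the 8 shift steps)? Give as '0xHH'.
Answer: 0xC6

Derivation:
Register before byte 5: 0x38
Byte 5: 0xFE
0x38 XOR 0xFE = 0xC6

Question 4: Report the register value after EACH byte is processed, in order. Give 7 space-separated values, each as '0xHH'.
0x8B 0x94 0x13 0x38 0x5C 0xD6 0xFF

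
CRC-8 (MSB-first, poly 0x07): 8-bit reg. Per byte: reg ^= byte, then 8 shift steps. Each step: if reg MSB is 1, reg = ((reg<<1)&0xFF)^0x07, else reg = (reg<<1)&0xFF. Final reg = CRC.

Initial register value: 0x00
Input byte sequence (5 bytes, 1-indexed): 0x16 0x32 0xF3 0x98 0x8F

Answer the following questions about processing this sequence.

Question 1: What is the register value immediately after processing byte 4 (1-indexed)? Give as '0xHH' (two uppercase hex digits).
After byte 1 (0x16): reg=0x62
After byte 2 (0x32): reg=0xB7
After byte 3 (0xF3): reg=0xDB
After byte 4 (0x98): reg=0xCE

Answer: 0xCE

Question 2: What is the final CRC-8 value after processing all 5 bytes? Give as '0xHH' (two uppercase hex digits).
After byte 1 (0x16): reg=0x62
After byte 2 (0x32): reg=0xB7
After byte 3 (0xF3): reg=0xDB
After byte 4 (0x98): reg=0xCE
After byte 5 (0x8F): reg=0xC0

Answer: 0xC0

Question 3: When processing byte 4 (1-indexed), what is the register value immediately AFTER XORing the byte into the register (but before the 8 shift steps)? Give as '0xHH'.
Register before byte 4: 0xDB
Byte 4: 0x98
0xDB XOR 0x98 = 0x43

Answer: 0x43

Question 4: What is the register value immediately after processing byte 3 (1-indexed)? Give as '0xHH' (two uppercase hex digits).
After byte 1 (0x16): reg=0x62
After byte 2 (0x32): reg=0xB7
After byte 3 (0xF3): reg=0xDB

Answer: 0xDB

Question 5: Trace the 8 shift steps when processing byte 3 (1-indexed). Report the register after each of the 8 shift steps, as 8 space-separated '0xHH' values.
Answer: 0x88 0x17 0x2E 0x5C 0xB8 0x77 0xEE 0xDB

Derivation:
After byte 1 (0x16): reg=0x62
After byte 2 (0x32): reg=0xB7
Register before byte 3: 0xB7
After XOR with byte 0xF3: 0x44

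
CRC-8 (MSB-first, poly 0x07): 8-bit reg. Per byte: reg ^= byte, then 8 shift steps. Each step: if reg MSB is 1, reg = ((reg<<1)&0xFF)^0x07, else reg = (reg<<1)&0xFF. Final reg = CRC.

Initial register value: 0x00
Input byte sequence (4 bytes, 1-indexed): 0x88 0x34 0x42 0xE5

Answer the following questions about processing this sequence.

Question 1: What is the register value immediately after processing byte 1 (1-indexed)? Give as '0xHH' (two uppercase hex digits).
Answer: 0xB1

Derivation:
After byte 1 (0x88): reg=0xB1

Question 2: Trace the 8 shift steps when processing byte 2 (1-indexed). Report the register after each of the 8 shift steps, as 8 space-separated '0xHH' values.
After byte 1 (0x88): reg=0xB1
Register before byte 2: 0xB1
After XOR with byte 0x34: 0x85

Answer: 0x0D 0x1A 0x34 0x68 0xD0 0xA7 0x49 0x92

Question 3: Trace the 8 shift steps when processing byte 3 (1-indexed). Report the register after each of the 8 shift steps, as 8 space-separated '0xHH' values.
After byte 1 (0x88): reg=0xB1
After byte 2 (0x34): reg=0x92
Register before byte 3: 0x92
After XOR with byte 0x42: 0xD0

Answer: 0xA7 0x49 0x92 0x23 0x46 0x8C 0x1F 0x3E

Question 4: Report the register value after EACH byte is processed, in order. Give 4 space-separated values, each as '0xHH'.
0xB1 0x92 0x3E 0x0F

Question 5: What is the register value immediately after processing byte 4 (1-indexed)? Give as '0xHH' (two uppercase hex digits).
After byte 1 (0x88): reg=0xB1
After byte 2 (0x34): reg=0x92
After byte 3 (0x42): reg=0x3E
After byte 4 (0xE5): reg=0x0F

Answer: 0x0F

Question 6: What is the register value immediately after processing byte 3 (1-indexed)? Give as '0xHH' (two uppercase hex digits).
Answer: 0x3E

Derivation:
After byte 1 (0x88): reg=0xB1
After byte 2 (0x34): reg=0x92
After byte 3 (0x42): reg=0x3E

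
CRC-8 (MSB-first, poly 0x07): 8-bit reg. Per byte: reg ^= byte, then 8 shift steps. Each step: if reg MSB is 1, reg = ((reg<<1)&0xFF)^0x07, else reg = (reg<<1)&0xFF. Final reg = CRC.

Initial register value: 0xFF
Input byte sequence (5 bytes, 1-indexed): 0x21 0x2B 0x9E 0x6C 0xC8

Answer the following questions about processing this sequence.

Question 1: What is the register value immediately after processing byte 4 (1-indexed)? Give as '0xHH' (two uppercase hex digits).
After byte 1 (0x21): reg=0x14
After byte 2 (0x2B): reg=0xBD
After byte 3 (0x9E): reg=0xE9
After byte 4 (0x6C): reg=0x92

Answer: 0x92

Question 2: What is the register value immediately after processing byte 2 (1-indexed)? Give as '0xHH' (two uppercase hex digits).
Answer: 0xBD

Derivation:
After byte 1 (0x21): reg=0x14
After byte 2 (0x2B): reg=0xBD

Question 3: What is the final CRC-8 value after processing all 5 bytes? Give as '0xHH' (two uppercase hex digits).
Answer: 0x81

Derivation:
After byte 1 (0x21): reg=0x14
After byte 2 (0x2B): reg=0xBD
After byte 3 (0x9E): reg=0xE9
After byte 4 (0x6C): reg=0x92
After byte 5 (0xC8): reg=0x81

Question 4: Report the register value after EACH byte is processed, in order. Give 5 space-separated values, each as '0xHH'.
0x14 0xBD 0xE9 0x92 0x81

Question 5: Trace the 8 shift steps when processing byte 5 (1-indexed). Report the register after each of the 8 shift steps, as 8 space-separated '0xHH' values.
After byte 1 (0x21): reg=0x14
After byte 2 (0x2B): reg=0xBD
After byte 3 (0x9E): reg=0xE9
After byte 4 (0x6C): reg=0x92
Register before byte 5: 0x92
After XOR with byte 0xC8: 0x5A

Answer: 0xB4 0x6F 0xDE 0xBB 0x71 0xE2 0xC3 0x81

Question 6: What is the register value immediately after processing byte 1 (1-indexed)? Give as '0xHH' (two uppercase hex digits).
After byte 1 (0x21): reg=0x14

Answer: 0x14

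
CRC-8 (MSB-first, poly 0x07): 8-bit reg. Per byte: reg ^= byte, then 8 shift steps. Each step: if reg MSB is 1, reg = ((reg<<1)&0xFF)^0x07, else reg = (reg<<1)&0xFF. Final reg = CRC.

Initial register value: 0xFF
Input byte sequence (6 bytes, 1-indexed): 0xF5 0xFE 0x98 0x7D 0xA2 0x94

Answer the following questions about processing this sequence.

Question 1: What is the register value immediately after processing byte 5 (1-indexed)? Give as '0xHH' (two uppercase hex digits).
Answer: 0xCE

Derivation:
After byte 1 (0xF5): reg=0x36
After byte 2 (0xFE): reg=0x76
After byte 3 (0x98): reg=0x84
After byte 4 (0x7D): reg=0xE1
After byte 5 (0xA2): reg=0xCE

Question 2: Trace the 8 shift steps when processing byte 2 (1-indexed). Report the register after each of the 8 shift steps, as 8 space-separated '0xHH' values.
Answer: 0x97 0x29 0x52 0xA4 0x4F 0x9E 0x3B 0x76

Derivation:
After byte 1 (0xF5): reg=0x36
Register before byte 2: 0x36
After XOR with byte 0xFE: 0xC8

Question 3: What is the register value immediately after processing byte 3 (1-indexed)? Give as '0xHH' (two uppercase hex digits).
After byte 1 (0xF5): reg=0x36
After byte 2 (0xFE): reg=0x76
After byte 3 (0x98): reg=0x84

Answer: 0x84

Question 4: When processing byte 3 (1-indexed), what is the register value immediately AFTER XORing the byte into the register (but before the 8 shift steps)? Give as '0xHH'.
Register before byte 3: 0x76
Byte 3: 0x98
0x76 XOR 0x98 = 0xEE

Answer: 0xEE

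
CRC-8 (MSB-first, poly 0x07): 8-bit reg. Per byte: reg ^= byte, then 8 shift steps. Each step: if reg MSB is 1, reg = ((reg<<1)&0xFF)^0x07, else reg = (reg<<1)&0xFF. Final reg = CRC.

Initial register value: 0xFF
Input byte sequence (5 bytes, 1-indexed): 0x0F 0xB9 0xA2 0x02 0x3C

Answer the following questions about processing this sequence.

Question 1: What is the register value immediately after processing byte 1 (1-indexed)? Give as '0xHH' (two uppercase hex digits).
Answer: 0xDE

Derivation:
After byte 1 (0x0F): reg=0xDE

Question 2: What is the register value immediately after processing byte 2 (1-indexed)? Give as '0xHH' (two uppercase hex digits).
After byte 1 (0x0F): reg=0xDE
After byte 2 (0xB9): reg=0x32

Answer: 0x32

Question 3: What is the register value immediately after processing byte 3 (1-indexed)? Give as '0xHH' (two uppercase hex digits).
Answer: 0xF9

Derivation:
After byte 1 (0x0F): reg=0xDE
After byte 2 (0xB9): reg=0x32
After byte 3 (0xA2): reg=0xF9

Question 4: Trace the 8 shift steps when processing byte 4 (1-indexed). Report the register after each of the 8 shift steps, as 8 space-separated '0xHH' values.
Answer: 0xF1 0xE5 0xCD 0x9D 0x3D 0x7A 0xF4 0xEF

Derivation:
After byte 1 (0x0F): reg=0xDE
After byte 2 (0xB9): reg=0x32
After byte 3 (0xA2): reg=0xF9
Register before byte 4: 0xF9
After XOR with byte 0x02: 0xFB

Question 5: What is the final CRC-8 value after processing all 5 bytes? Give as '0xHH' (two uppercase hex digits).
After byte 1 (0x0F): reg=0xDE
After byte 2 (0xB9): reg=0x32
After byte 3 (0xA2): reg=0xF9
After byte 4 (0x02): reg=0xEF
After byte 5 (0x3C): reg=0x37

Answer: 0x37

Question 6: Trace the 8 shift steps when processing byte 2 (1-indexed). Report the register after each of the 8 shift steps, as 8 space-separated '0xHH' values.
Answer: 0xCE 0x9B 0x31 0x62 0xC4 0x8F 0x19 0x32

Derivation:
After byte 1 (0x0F): reg=0xDE
Register before byte 2: 0xDE
After XOR with byte 0xB9: 0x67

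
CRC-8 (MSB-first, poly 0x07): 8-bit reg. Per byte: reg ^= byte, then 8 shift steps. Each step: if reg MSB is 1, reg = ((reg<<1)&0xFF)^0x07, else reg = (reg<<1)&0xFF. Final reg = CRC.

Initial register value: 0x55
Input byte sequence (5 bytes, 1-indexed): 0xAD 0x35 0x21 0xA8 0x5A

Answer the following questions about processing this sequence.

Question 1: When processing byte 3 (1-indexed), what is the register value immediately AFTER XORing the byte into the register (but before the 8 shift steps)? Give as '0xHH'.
Answer: 0x16

Derivation:
Register before byte 3: 0x37
Byte 3: 0x21
0x37 XOR 0x21 = 0x16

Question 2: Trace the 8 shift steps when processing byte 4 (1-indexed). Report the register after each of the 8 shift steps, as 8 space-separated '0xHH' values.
Answer: 0x93 0x21 0x42 0x84 0x0F 0x1E 0x3C 0x78

Derivation:
After byte 1 (0xAD): reg=0xE6
After byte 2 (0x35): reg=0x37
After byte 3 (0x21): reg=0x62
Register before byte 4: 0x62
After XOR with byte 0xA8: 0xCA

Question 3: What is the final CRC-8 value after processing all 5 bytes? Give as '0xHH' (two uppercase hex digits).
After byte 1 (0xAD): reg=0xE6
After byte 2 (0x35): reg=0x37
After byte 3 (0x21): reg=0x62
After byte 4 (0xA8): reg=0x78
After byte 5 (0x5A): reg=0xEE

Answer: 0xEE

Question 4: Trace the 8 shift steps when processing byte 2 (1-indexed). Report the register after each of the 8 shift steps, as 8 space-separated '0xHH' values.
Answer: 0xA1 0x45 0x8A 0x13 0x26 0x4C 0x98 0x37

Derivation:
After byte 1 (0xAD): reg=0xE6
Register before byte 2: 0xE6
After XOR with byte 0x35: 0xD3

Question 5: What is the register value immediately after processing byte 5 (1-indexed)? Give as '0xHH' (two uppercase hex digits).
After byte 1 (0xAD): reg=0xE6
After byte 2 (0x35): reg=0x37
After byte 3 (0x21): reg=0x62
After byte 4 (0xA8): reg=0x78
After byte 5 (0x5A): reg=0xEE

Answer: 0xEE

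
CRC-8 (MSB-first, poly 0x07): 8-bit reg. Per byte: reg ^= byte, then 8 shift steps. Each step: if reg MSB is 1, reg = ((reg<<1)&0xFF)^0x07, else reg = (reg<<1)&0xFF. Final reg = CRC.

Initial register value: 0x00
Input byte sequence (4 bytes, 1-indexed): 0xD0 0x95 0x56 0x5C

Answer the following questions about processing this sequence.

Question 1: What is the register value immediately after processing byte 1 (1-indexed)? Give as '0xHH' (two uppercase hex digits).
Answer: 0x3E

Derivation:
After byte 1 (0xD0): reg=0x3E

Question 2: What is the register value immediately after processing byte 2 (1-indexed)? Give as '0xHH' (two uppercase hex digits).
After byte 1 (0xD0): reg=0x3E
After byte 2 (0x95): reg=0x58

Answer: 0x58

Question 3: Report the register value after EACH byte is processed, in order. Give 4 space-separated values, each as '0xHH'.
0x3E 0x58 0x2A 0x45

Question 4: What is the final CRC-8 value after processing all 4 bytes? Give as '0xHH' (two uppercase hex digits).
Answer: 0x45

Derivation:
After byte 1 (0xD0): reg=0x3E
After byte 2 (0x95): reg=0x58
After byte 3 (0x56): reg=0x2A
After byte 4 (0x5C): reg=0x45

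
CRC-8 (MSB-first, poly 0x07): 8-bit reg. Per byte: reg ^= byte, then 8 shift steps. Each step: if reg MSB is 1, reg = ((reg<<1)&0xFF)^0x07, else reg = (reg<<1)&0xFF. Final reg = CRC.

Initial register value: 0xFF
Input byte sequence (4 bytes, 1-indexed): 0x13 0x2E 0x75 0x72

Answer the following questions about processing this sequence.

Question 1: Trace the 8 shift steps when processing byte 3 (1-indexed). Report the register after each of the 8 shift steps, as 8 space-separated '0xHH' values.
After byte 1 (0x13): reg=0x8A
After byte 2 (0x2E): reg=0x75
Register before byte 3: 0x75
After XOR with byte 0x75: 0x00

Answer: 0x00 0x00 0x00 0x00 0x00 0x00 0x00 0x00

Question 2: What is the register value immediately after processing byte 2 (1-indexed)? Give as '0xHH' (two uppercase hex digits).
After byte 1 (0x13): reg=0x8A
After byte 2 (0x2E): reg=0x75

Answer: 0x75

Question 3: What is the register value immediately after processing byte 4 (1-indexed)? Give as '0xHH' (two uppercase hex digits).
Answer: 0x59

Derivation:
After byte 1 (0x13): reg=0x8A
After byte 2 (0x2E): reg=0x75
After byte 3 (0x75): reg=0x00
After byte 4 (0x72): reg=0x59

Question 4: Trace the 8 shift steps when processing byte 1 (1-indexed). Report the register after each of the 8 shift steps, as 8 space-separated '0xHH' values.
Answer: 0xDF 0xB9 0x75 0xEA 0xD3 0xA1 0x45 0x8A

Derivation:
Register before byte 1: 0xFF
After XOR with byte 0x13: 0xEC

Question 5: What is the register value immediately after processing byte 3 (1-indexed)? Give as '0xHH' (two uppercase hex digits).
Answer: 0x00

Derivation:
After byte 1 (0x13): reg=0x8A
After byte 2 (0x2E): reg=0x75
After byte 3 (0x75): reg=0x00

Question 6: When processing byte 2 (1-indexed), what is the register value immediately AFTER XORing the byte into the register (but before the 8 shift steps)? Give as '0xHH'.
Register before byte 2: 0x8A
Byte 2: 0x2E
0x8A XOR 0x2E = 0xA4

Answer: 0xA4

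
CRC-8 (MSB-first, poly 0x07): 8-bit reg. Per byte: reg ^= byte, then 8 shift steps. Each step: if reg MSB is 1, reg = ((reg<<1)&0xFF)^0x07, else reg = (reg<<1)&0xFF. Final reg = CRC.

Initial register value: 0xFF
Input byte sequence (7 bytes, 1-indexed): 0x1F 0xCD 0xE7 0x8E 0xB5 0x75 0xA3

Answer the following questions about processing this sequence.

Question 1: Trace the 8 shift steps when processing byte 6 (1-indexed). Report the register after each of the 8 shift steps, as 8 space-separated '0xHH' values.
Answer: 0x47 0x8E 0x1B 0x36 0x6C 0xD8 0xB7 0x69

Derivation:
After byte 1 (0x1F): reg=0xAE
After byte 2 (0xCD): reg=0x2E
After byte 3 (0xE7): reg=0x71
After byte 4 (0x8E): reg=0xF3
After byte 5 (0xB5): reg=0xD5
Register before byte 6: 0xD5
After XOR with byte 0x75: 0xA0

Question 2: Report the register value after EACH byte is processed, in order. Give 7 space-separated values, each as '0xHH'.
0xAE 0x2E 0x71 0xF3 0xD5 0x69 0x78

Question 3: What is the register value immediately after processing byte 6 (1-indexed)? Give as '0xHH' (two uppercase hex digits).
After byte 1 (0x1F): reg=0xAE
After byte 2 (0xCD): reg=0x2E
After byte 3 (0xE7): reg=0x71
After byte 4 (0x8E): reg=0xF3
After byte 5 (0xB5): reg=0xD5
After byte 6 (0x75): reg=0x69

Answer: 0x69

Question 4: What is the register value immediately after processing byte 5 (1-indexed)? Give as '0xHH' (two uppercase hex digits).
After byte 1 (0x1F): reg=0xAE
After byte 2 (0xCD): reg=0x2E
After byte 3 (0xE7): reg=0x71
After byte 4 (0x8E): reg=0xF3
After byte 5 (0xB5): reg=0xD5

Answer: 0xD5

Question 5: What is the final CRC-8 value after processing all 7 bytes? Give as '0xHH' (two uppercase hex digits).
Answer: 0x78

Derivation:
After byte 1 (0x1F): reg=0xAE
After byte 2 (0xCD): reg=0x2E
After byte 3 (0xE7): reg=0x71
After byte 4 (0x8E): reg=0xF3
After byte 5 (0xB5): reg=0xD5
After byte 6 (0x75): reg=0x69
After byte 7 (0xA3): reg=0x78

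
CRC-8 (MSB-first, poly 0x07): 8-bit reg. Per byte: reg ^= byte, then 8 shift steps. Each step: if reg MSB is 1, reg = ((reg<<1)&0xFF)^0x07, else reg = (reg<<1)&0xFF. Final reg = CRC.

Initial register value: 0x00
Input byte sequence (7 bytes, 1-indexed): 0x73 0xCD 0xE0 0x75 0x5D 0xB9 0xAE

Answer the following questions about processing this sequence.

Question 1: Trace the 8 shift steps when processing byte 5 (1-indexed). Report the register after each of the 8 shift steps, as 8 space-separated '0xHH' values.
After byte 1 (0x73): reg=0x5E
After byte 2 (0xCD): reg=0xF0
After byte 3 (0xE0): reg=0x70
After byte 4 (0x75): reg=0x1B
Register before byte 5: 0x1B
After XOR with byte 0x5D: 0x46

Answer: 0x8C 0x1F 0x3E 0x7C 0xF8 0xF7 0xE9 0xD5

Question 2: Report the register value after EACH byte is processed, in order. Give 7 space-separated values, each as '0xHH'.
0x5E 0xF0 0x70 0x1B 0xD5 0x03 0x4A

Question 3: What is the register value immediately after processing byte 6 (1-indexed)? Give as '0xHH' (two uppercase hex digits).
Answer: 0x03

Derivation:
After byte 1 (0x73): reg=0x5E
After byte 2 (0xCD): reg=0xF0
After byte 3 (0xE0): reg=0x70
After byte 4 (0x75): reg=0x1B
After byte 5 (0x5D): reg=0xD5
After byte 6 (0xB9): reg=0x03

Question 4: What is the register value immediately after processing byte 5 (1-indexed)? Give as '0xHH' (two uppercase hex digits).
After byte 1 (0x73): reg=0x5E
After byte 2 (0xCD): reg=0xF0
After byte 3 (0xE0): reg=0x70
After byte 4 (0x75): reg=0x1B
After byte 5 (0x5D): reg=0xD5

Answer: 0xD5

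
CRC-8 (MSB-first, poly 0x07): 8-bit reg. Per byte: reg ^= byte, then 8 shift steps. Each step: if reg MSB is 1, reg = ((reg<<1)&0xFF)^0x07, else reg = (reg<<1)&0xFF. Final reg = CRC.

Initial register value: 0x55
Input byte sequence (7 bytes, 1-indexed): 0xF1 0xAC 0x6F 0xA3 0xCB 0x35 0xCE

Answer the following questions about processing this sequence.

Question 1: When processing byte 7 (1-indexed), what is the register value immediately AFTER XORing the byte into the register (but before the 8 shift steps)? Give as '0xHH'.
Answer: 0x5B

Derivation:
Register before byte 7: 0x95
Byte 7: 0xCE
0x95 XOR 0xCE = 0x5B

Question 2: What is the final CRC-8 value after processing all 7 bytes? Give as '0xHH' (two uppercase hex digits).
After byte 1 (0xF1): reg=0x75
After byte 2 (0xAC): reg=0x01
After byte 3 (0x6F): reg=0x0D
After byte 4 (0xA3): reg=0x43
After byte 5 (0xCB): reg=0xB1
After byte 6 (0x35): reg=0x95
After byte 7 (0xCE): reg=0x86

Answer: 0x86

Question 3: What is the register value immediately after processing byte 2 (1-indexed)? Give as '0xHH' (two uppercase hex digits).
Answer: 0x01

Derivation:
After byte 1 (0xF1): reg=0x75
After byte 2 (0xAC): reg=0x01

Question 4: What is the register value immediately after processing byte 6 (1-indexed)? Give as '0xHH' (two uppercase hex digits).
After byte 1 (0xF1): reg=0x75
After byte 2 (0xAC): reg=0x01
After byte 3 (0x6F): reg=0x0D
After byte 4 (0xA3): reg=0x43
After byte 5 (0xCB): reg=0xB1
After byte 6 (0x35): reg=0x95

Answer: 0x95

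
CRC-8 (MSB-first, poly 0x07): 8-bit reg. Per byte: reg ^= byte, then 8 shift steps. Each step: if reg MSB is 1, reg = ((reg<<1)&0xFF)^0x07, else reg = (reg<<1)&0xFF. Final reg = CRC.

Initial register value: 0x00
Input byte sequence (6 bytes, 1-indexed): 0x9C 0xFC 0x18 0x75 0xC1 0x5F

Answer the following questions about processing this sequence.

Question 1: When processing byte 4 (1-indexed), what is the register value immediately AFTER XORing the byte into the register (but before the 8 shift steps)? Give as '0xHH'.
Answer: 0x86

Derivation:
Register before byte 4: 0xF3
Byte 4: 0x75
0xF3 XOR 0x75 = 0x86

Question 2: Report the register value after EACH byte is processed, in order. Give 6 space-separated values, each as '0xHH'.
0xDD 0xE7 0xF3 0x9B 0x81 0x14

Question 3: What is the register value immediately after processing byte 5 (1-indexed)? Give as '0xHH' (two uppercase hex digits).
Answer: 0x81

Derivation:
After byte 1 (0x9C): reg=0xDD
After byte 2 (0xFC): reg=0xE7
After byte 3 (0x18): reg=0xF3
After byte 4 (0x75): reg=0x9B
After byte 5 (0xC1): reg=0x81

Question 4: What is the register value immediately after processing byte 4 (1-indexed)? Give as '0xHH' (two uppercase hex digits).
Answer: 0x9B

Derivation:
After byte 1 (0x9C): reg=0xDD
After byte 2 (0xFC): reg=0xE7
After byte 3 (0x18): reg=0xF3
After byte 4 (0x75): reg=0x9B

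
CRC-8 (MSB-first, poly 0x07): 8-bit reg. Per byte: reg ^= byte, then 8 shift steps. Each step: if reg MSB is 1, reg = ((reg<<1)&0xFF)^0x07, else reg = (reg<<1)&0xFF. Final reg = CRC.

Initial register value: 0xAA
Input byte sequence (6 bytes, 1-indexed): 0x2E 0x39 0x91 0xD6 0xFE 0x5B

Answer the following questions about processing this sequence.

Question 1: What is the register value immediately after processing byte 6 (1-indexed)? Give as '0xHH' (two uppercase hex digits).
Answer: 0x33

Derivation:
After byte 1 (0x2E): reg=0x95
After byte 2 (0x39): reg=0x4D
After byte 3 (0x91): reg=0x1A
After byte 4 (0xD6): reg=0x6A
After byte 5 (0xFE): reg=0xE5
After byte 6 (0x5B): reg=0x33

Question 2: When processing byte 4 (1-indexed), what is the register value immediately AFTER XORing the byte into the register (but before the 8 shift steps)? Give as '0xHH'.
Register before byte 4: 0x1A
Byte 4: 0xD6
0x1A XOR 0xD6 = 0xCC

Answer: 0xCC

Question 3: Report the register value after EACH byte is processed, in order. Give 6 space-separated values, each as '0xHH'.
0x95 0x4D 0x1A 0x6A 0xE5 0x33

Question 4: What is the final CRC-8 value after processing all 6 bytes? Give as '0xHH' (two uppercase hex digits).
Answer: 0x33

Derivation:
After byte 1 (0x2E): reg=0x95
After byte 2 (0x39): reg=0x4D
After byte 3 (0x91): reg=0x1A
After byte 4 (0xD6): reg=0x6A
After byte 5 (0xFE): reg=0xE5
After byte 6 (0x5B): reg=0x33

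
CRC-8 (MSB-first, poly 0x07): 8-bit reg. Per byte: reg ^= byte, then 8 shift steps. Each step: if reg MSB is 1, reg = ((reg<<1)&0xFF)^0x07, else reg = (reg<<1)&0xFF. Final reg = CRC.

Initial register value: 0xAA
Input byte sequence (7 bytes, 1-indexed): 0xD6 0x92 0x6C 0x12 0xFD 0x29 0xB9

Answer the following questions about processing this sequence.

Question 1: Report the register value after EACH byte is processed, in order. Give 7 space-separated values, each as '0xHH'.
0x73 0xA9 0x55 0xD2 0xCD 0xB2 0x31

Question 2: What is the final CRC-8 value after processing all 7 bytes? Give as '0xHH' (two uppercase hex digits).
Answer: 0x31

Derivation:
After byte 1 (0xD6): reg=0x73
After byte 2 (0x92): reg=0xA9
After byte 3 (0x6C): reg=0x55
After byte 4 (0x12): reg=0xD2
After byte 5 (0xFD): reg=0xCD
After byte 6 (0x29): reg=0xB2
After byte 7 (0xB9): reg=0x31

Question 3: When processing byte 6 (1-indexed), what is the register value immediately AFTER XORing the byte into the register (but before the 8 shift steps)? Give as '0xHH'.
Answer: 0xE4

Derivation:
Register before byte 6: 0xCD
Byte 6: 0x29
0xCD XOR 0x29 = 0xE4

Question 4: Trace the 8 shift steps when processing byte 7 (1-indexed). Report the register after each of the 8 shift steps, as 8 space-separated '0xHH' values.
Answer: 0x16 0x2C 0x58 0xB0 0x67 0xCE 0x9B 0x31

Derivation:
After byte 1 (0xD6): reg=0x73
After byte 2 (0x92): reg=0xA9
After byte 3 (0x6C): reg=0x55
After byte 4 (0x12): reg=0xD2
After byte 5 (0xFD): reg=0xCD
After byte 6 (0x29): reg=0xB2
Register before byte 7: 0xB2
After XOR with byte 0xB9: 0x0B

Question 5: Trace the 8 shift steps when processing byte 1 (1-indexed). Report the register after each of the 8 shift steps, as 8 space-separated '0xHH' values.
Register before byte 1: 0xAA
After XOR with byte 0xD6: 0x7C

Answer: 0xF8 0xF7 0xE9 0xD5 0xAD 0x5D 0xBA 0x73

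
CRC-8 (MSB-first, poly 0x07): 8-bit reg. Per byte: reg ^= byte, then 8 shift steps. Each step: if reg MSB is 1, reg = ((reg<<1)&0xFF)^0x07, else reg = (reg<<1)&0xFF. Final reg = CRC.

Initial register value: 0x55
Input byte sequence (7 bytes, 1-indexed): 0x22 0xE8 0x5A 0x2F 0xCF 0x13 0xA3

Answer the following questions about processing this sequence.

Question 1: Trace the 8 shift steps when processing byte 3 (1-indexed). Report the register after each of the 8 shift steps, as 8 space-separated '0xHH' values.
After byte 1 (0x22): reg=0x42
After byte 2 (0xE8): reg=0x5F
Register before byte 3: 0x5F
After XOR with byte 0x5A: 0x05

Answer: 0x0A 0x14 0x28 0x50 0xA0 0x47 0x8E 0x1B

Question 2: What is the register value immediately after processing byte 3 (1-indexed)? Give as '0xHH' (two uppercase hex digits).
After byte 1 (0x22): reg=0x42
After byte 2 (0xE8): reg=0x5F
After byte 3 (0x5A): reg=0x1B

Answer: 0x1B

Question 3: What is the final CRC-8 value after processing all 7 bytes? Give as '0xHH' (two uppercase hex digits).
Answer: 0x33

Derivation:
After byte 1 (0x22): reg=0x42
After byte 2 (0xE8): reg=0x5F
After byte 3 (0x5A): reg=0x1B
After byte 4 (0x2F): reg=0x8C
After byte 5 (0xCF): reg=0xCE
After byte 6 (0x13): reg=0x1D
After byte 7 (0xA3): reg=0x33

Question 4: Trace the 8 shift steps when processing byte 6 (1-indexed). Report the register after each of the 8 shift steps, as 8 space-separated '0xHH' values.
Answer: 0xBD 0x7D 0xFA 0xF3 0xE1 0xC5 0x8D 0x1D

Derivation:
After byte 1 (0x22): reg=0x42
After byte 2 (0xE8): reg=0x5F
After byte 3 (0x5A): reg=0x1B
After byte 4 (0x2F): reg=0x8C
After byte 5 (0xCF): reg=0xCE
Register before byte 6: 0xCE
After XOR with byte 0x13: 0xDD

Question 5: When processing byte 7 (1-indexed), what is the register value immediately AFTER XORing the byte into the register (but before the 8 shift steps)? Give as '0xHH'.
Answer: 0xBE

Derivation:
Register before byte 7: 0x1D
Byte 7: 0xA3
0x1D XOR 0xA3 = 0xBE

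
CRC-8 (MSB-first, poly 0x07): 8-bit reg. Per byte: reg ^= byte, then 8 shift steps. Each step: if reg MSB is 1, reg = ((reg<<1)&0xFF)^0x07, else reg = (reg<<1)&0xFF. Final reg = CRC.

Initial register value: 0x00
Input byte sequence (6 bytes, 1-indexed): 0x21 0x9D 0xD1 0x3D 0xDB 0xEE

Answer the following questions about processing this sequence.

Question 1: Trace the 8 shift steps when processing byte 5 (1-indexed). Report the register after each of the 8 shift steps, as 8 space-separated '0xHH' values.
Answer: 0x4E 0x9C 0x3F 0x7E 0xFC 0xFF 0xF9 0xF5

Derivation:
After byte 1 (0x21): reg=0xE7
After byte 2 (0x9D): reg=0x61
After byte 3 (0xD1): reg=0x19
After byte 4 (0x3D): reg=0xFC
Register before byte 5: 0xFC
After XOR with byte 0xDB: 0x27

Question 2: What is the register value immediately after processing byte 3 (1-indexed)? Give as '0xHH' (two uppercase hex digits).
After byte 1 (0x21): reg=0xE7
After byte 2 (0x9D): reg=0x61
After byte 3 (0xD1): reg=0x19

Answer: 0x19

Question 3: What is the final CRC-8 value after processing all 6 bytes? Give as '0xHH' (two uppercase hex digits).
After byte 1 (0x21): reg=0xE7
After byte 2 (0x9D): reg=0x61
After byte 3 (0xD1): reg=0x19
After byte 4 (0x3D): reg=0xFC
After byte 5 (0xDB): reg=0xF5
After byte 6 (0xEE): reg=0x41

Answer: 0x41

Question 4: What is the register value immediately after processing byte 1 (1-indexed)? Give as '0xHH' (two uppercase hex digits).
After byte 1 (0x21): reg=0xE7

Answer: 0xE7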